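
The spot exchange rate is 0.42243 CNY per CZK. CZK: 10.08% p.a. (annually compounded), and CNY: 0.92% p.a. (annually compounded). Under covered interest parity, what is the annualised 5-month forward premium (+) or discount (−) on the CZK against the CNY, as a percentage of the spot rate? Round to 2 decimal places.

T = 5/12 years.
CIP forward (CNY per CZK) = 0.42243 × 1.0038231/1.0408269 = 0.40741164.
Annualised premium = (F − S)/S × (1/T) = (0.40741164 − 0.42243)/0.42243 ÷ (5/12) = -8.53%.

-8.53%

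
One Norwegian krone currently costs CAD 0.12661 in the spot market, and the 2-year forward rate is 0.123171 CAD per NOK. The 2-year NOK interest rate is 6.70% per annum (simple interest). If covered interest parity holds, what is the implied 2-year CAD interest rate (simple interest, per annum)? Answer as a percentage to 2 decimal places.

5.16%

T = 2 years.
F/S = 0.123171/0.12661 = 0.9728378 = (growth of CAD) / (growth of NOK).
The NOK side grows by 1 + 0.0670×2 = 1.134000.
So the CAD growth factor = 1.1031981.
(1.1031981 − 1)/T = 0.051599, i.e. 5.16%.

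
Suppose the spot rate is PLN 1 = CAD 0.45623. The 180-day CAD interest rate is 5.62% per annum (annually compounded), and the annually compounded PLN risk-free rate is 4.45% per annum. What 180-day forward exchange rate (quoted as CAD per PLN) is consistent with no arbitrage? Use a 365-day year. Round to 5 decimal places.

T = 180/365 years.
Growth of 1 CAD over T: (1 + 0.0562)^(180/365) = 1.0273311.
PLN growth factor: (1 + 0.0445)^(180/365) = 1.0217031.
So F = 0.45623 × 1.0273311 / 1.0217031 = 0.4587431 (CAD/PLN).

0.45874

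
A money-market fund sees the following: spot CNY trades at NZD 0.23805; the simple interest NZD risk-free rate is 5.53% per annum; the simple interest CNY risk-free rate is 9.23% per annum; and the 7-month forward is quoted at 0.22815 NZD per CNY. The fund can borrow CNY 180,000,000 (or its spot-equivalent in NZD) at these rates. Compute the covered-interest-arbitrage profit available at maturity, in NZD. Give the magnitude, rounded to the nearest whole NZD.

NZD 953,122

T = 7/12 years.
Route A — deposit CNY, sell forward: 180,000,000 × 1.0538416667 × 0.22815 = NZD 43,278,115.73.
Route B — convert at spot, deposit NZD: 180,000,000 × 0.23805 × 1.0322583333 = NZD 44,231,237.32.
The quoted forward undervalues CNY, so borrow CNY, convert to NZD at spot, deposit the NZD at 5.53%, and buy CNY forward at 0.22815 to cover the loan.
The gap between the two covered legs is NZD 953,122.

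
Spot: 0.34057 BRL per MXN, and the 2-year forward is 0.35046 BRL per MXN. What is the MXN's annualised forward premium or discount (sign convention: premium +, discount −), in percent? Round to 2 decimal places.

+1.45%

T = 2 years.
Period premium: (0.35046 − 0.34057)/0.34057 = 0.0290396.
Per annum: 0.0290396 / 2 = 0.014520 = 1.45%.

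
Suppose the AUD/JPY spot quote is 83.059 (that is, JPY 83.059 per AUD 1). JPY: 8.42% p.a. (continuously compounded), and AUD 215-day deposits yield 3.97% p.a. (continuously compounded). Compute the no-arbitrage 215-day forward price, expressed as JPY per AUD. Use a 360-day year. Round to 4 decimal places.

85.2960

T = 215/360 years.
JPY accumulates by e^(0.0842×215/360) = 1.05157192.
AUD accumulates by e^(0.0397×215/360) = 1.02399303.
So F = 83.059 × 1.05157192 / 1.02399303 = 85.296003 (JPY/AUD).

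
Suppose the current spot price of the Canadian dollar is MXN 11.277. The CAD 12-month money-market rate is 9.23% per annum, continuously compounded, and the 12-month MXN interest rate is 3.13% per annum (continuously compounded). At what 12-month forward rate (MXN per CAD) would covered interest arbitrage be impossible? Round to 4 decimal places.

10.6097

T = 1 year.
Growth of 1 MXN over T: e^(0.0313×1) = 1.031795.
CAD accumulates by e^(0.0923×1) = 1.09669378.
Forward (MXN per CAD) = 11.277 × 1.031795 / 1.09669378 = 10.609664.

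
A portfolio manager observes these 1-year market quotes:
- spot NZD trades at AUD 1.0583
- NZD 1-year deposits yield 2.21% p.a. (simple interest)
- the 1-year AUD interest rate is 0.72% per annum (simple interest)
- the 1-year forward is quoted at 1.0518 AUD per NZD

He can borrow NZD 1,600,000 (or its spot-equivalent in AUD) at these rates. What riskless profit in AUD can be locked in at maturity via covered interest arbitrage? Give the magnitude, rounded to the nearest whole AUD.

AUD 14,600

T = 1 year.
Keep in NZD, deliver into the forward: 1,600,000·1.022100·1.0518 = AUD 1,720,071.65.
Swap to AUD now, deposit: 1,600,000·1.0583·1.007200 = AUD 1,705,471.62.
The quoted forward overvalues NZD, so borrow AUD, buy NZD at spot, deposit the NZD at 2.21%, and sell the proceeds forward at 1.0518.
Arbitrage profit = |1,720,071.65 − 1,705,471.62| = AUD 14,600.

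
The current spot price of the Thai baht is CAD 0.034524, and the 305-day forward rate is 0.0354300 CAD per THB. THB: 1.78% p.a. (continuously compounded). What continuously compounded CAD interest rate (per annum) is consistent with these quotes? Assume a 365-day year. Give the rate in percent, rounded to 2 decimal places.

4.88%

T = 305/365 years.
CIP gives F = S · g_CAD/g_THB, so g_CAD/g_THB = 0.03543/0.034524 = 1.0262426.
The THB side grows by e^(0.0178×305/365) = 1.0149851.
Hence g_CAD = 1.0416209.
r = ln(1.0416209)/(305/365) = 0.048800 → 4.88%.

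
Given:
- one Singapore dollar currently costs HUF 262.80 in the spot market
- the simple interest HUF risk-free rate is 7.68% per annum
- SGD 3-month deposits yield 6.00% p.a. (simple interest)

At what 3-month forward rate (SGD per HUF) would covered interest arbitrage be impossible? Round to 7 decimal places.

0.0037895

T = 3/12 years.
HUF accumulates by 1 + 0.0768×3/12 = 1.019200.
Growth of 1 SGD over T: 1 + 0.0600×3/12 = 1.015000.
CIP: F = S · (grow HUF)/(grow SGD) = 262.8 × 1.019200/1.015000 = 263.8874 HUF per SGD.
Quoted the other way: 1/263.8874 = 0.0037895 SGD per HUF.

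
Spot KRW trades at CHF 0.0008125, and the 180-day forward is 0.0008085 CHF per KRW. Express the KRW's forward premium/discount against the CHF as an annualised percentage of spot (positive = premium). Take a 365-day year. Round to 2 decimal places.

T = 180/365 years.
(F − S)/S = (0.0008085 − 0.0008125)/0.0008125 = -0.0049231.
×(1/T) gives -1.00% p.a.

-1.00%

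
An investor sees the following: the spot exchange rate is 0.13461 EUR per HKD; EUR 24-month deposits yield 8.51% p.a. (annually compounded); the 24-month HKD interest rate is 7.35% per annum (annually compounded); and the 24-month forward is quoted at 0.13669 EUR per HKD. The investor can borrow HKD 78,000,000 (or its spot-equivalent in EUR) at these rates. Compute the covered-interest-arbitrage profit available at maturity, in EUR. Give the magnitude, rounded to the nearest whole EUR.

EUR 75,941

T = 2 years.
Keep in HKD, deliver into the forward: 78,000,000·1.15240225·0.13669 = EUR 12,286,705.36.
Swap to EUR now, deposit: 78,000,000·0.13461·1.17744201 = EUR 12,362,646.58.
The quoted forward undervalues HKD, so borrow HKD, convert to EUR at spot, deposit the EUR at 8.51%, and buy HKD forward at 0.13669 to cover the loan.
The gap between the two covered legs is EUR 75,941.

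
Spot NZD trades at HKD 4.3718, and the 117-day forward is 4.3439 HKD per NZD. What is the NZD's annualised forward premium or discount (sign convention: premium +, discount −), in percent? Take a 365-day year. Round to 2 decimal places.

-1.99%

T = 117/365 years.
Period premium: (4.3439 − 4.3718)/4.3718 = -0.0063818.
Per annum: -0.0063818 / (117/365) = -0.019909 = -1.99%.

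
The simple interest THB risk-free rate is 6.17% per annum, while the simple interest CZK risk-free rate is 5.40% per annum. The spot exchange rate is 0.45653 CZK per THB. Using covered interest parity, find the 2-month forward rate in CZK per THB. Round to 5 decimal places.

T = 2/12 years.
CZK accumulates by 1 + 0.0540×2/12 = 1.009000.
Growth of 1 THB over T: 1 + 0.0617×2/12 = 1.0102833.
Forward (CZK per THB) = 0.45653 × 1.009000 / 1.0102833 = 0.4559501.

0.45595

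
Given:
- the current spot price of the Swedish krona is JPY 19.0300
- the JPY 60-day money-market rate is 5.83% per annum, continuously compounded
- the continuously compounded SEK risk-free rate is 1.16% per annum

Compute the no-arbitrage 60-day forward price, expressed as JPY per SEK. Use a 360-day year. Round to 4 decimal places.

T = 60/360 years.
JPY growth factor: e^(0.0583×60/360) = 1.00976403.
Growth of 1 SEK over T: e^(0.0116×60/360) = 1.0019352.
So F = 19.03 × 1.00976403 / 1.0019352 = 19.178695 (JPY/SEK).

19.1787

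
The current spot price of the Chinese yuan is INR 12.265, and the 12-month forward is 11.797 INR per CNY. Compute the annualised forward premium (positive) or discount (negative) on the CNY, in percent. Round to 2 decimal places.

T = 1 year.
(F − S)/S = (11.797 − 12.265)/12.265 = -0.0381574.
×(1/T) gives -3.82% p.a.

-3.82%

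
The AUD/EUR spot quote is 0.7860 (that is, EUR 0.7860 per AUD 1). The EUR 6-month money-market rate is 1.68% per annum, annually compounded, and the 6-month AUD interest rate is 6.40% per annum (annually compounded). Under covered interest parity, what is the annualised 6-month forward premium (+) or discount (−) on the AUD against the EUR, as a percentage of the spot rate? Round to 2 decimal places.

T = 6/12 years.
No-arbitrage forward: 0.786 × 1.008365 / 1.0315038 = 0.7683684 EUR/AUD.
Annualised premium = (F − S)/S × (1/T) = (0.7683684 − 0.786)/0.786 ÷ (6/12) = -4.49%.

-4.49%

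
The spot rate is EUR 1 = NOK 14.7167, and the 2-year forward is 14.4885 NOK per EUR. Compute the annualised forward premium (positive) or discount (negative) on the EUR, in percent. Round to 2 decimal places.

-0.78%

T = 2 years.
(F − S)/S = (14.4885 − 14.7167)/14.7167 = -0.0155062.
Per annum: -0.0155062 / 2 = -0.007753 = -0.78%.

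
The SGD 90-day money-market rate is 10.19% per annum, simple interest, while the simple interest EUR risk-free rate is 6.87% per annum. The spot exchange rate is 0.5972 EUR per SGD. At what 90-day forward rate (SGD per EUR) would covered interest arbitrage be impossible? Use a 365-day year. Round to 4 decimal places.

T = 90/365 years.
EUR accumulates by 1 + 0.0687×90/365 = 1.0169397.
Growth of 1 SGD over T: 1 + 0.1019×90/365 = 1.025126.
CIP: F = S · (grow EUR)/(grow SGD) = 0.5972 × 1.0169397/1.025126 = 0.5924310 EUR per SGD.
Quoted the other way: 1/0.5924310 = 1.6880 SGD per EUR.

1.6880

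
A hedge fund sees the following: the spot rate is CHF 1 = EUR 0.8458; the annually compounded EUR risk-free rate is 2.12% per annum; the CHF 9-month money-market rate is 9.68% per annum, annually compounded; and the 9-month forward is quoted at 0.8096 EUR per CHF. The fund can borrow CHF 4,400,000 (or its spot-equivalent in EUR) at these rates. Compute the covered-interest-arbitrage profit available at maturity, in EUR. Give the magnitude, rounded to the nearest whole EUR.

T = 9/12 years.
Route A — deposit CHF, sell forward: 4,400,000 × 1.071755156 × 0.8096 = EUR 3,817,849.09.
Route B — convert at spot, deposit EUR: 4,400,000 × 0.8458 × 1.015858233 = EUR 3,780,536.73.
The quoted forward overvalues CHF, so borrow EUR, buy CHF at spot, deposit the CHF at 9.68%, and sell the proceeds forward at 0.8096.
Profit = 3,817,849.09 − 3,780,536.73 = EUR 37,312.

EUR 37,312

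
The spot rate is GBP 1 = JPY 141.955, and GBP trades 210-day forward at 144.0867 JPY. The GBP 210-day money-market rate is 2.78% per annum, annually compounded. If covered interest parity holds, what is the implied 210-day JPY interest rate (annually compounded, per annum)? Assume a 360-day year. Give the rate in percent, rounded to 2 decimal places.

5.44%

T = 210/360 years.
By CIP, F/S equals the JPY-to-GBP growth ratio: 144.0867/141.955 = 1.0150167.
GBP growth factor: (1 + 0.0278)^(210/360) = 1.016124.
So the JPY growth factor = 1.0313828.
Annualise: 1.0313828^(360/210) − 1 = 0.054400 = 5.44%.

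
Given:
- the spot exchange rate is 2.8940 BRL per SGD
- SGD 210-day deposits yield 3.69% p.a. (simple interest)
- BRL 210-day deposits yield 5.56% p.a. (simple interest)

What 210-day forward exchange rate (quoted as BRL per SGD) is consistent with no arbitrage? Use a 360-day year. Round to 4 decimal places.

2.9249

T = 210/360 years.
Growth of 1 BRL over T: 1 + 0.0556×210/360 = 1.0324333.
Growth of 1 SGD over T: 1 + 0.0369×210/360 = 1.021525.
CIP: F = S · (grow BRL)/(grow SGD) = 2.894 × 1.0324333/1.021525 = 2.924903 BRL per SGD.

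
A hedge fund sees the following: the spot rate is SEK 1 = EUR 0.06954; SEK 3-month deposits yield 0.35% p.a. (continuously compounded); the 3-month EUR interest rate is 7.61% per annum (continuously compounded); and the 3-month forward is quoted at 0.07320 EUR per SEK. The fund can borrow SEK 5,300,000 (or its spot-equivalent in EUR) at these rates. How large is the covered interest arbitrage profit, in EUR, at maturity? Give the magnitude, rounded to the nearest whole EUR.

T = 3/12 years.
Keep in SEK, deliver into the forward: 5,300,000·1.00087538·0.07320 = EUR 388,299.61.
Swap to EUR now, deposit: 5,300,000·0.06954·1.01920713 = EUR 375,641.02.
The quoted forward overvalues SEK, so borrow EUR, buy SEK at spot, deposit the SEK at 0.35%, and sell the proceeds forward at 0.07320.
The gap between the two covered legs is EUR 12,659.

EUR 12,659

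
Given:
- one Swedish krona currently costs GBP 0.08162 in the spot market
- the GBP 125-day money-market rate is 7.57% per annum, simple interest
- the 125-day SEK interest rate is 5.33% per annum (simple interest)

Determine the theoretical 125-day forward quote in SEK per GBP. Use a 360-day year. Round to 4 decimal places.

12.1590

T = 125/360 years.
Growth of 1 GBP over T: 1 + 0.0757×125/360 = 1.02628472.
SEK growth factor: 1 + 0.0533×125/360 = 1.01850694.
So F = 0.08162 × 1.02628472 / 1.01850694 = 0.082243287 (GBP/SEK).
Quoted the other way: 1/0.082243287 = 12.1590 SEK per GBP.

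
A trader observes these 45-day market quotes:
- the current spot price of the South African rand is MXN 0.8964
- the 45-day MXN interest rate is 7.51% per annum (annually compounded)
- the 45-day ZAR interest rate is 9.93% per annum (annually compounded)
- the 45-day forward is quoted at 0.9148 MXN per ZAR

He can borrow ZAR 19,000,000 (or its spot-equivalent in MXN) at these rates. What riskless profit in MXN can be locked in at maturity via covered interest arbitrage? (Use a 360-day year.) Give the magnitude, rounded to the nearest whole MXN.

MXN 401,650

T = 45/360 years.
Invest the ZAR and cover forward: 19,000,000 × 1.0119045029 × 0.9148 = MXN 17,588,114.55.
Convert at spot and invest in MXN: 19,000,000 × 0.8964 × 1.0090928007 = MXN 17,186,464.94.
The quoted forward overvalues ZAR, so borrow MXN, buy ZAR at spot, deposit the ZAR at 9.93%, and sell the proceeds forward at 0.9148.
Profit = 17,588,114.55 − 17,186,464.94 = MXN 401,650.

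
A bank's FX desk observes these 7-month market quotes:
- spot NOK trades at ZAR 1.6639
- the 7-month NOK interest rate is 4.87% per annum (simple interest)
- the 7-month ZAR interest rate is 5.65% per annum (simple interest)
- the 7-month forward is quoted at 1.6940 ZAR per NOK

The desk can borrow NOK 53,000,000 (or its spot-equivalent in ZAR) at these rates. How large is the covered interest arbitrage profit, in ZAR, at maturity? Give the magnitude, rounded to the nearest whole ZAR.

ZAR 1,239,370

T = 7/12 years.
Invest the NOK and cover forward: 53,000,000 × 1.0284083333 × 1.6940 = ZAR 92,332,556.98.
Convert at spot and invest in ZAR: 53,000,000 × 1.6639 × 1.0329583333 = ZAR 91,093,186.65.
The quoted forward overvalues NOK, so borrow ZAR, buy NOK at spot, deposit the NOK at 4.87%, and sell the proceeds forward at 1.6940.
Arbitrage profit = |92,332,556.98 − 91,093,186.65| = ZAR 1,239,370.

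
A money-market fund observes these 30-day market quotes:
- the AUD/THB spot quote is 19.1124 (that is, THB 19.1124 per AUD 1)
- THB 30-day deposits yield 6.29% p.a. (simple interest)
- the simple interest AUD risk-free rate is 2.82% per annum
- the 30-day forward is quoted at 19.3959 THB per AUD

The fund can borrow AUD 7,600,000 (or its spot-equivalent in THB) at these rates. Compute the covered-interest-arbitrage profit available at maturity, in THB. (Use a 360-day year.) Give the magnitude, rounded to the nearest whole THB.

T = 30/360 years.
Keep in AUD, deliver into the forward: 7,600,000·1.002350·19.3959 = THB 147,755,250.77.
Swap to THB now, deposit: 7,600,000·19.1124·1.00524166667 = THB 146,015,614.31.
The quoted forward overvalues AUD, so borrow THB, buy AUD at spot, deposit the AUD at 2.82%, and sell the proceeds forward at 19.3959.
Profit = 147,755,250.77 − 146,015,614.31 = THB 1,739,636.

THB 1,739,636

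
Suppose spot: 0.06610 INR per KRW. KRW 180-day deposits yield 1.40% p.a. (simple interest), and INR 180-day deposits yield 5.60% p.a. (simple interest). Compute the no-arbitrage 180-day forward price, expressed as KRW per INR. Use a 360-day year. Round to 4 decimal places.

T = 180/360 years.
Growth of 1 INR over T: 1 + 0.0560×180/360 = 1.028000.
Growth of 1 KRW over T: 1 + 0.0140×180/360 = 1.007000.
CIP: F = S · (grow INR)/(grow KRW) = 0.0661 × 1.028000/1.007000 = 0.067478451 INR per KRW.
Invert for KRW per INR: 1 / 0.067478451 = 14.8195.

14.8195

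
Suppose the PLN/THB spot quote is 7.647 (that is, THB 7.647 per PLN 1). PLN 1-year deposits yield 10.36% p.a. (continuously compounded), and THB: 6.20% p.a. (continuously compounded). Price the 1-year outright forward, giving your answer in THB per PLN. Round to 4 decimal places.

T = 1 year.
THB accumulates by e^(0.0620×1) = 1.0639623.
Growth of 1 PLN over T: e^(0.1036×1) = 1.1091567.
So F = 7.647 × 1.0639623 / 1.1091567 = 7.335411 (THB/PLN).

7.3354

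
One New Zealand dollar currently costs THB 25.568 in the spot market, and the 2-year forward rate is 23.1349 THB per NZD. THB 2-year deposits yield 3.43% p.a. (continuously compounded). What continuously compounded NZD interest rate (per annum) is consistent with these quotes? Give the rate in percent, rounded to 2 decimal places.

8.43%

T = 2 years.
By CIP, F/S equals the THB-to-NZD growth ratio: 23.1349/25.568 = 0.9048381.
THB growth factor: e^(0.0343×2) = 1.0710077.
So the NZD growth factor = 1.1836457.
r = ln(1.1836457)/2 = 0.084300 → 8.43%.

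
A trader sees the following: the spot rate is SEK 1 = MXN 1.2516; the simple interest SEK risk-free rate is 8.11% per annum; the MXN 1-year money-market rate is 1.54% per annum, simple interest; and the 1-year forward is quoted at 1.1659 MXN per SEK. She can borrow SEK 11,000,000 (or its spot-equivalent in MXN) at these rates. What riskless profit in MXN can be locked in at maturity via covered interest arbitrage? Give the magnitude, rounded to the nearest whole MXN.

T = 1 year.
Keep in SEK, deliver into the forward: 11,000,000·1.081100·1.1659 = MXN 13,864,999.39.
Swap to MXN now, deposit: 11,000,000·1.2516·1.015400 = MXN 13,979,621.04.
The quoted forward undervalues SEK, so borrow SEK, convert to MXN at spot, deposit the MXN at 1.54%, and buy SEK forward at 1.1659 to cover the loan.
Profit = 13,979,621.04 − 13,864,999.39 = MXN 114,622.

MXN 114,622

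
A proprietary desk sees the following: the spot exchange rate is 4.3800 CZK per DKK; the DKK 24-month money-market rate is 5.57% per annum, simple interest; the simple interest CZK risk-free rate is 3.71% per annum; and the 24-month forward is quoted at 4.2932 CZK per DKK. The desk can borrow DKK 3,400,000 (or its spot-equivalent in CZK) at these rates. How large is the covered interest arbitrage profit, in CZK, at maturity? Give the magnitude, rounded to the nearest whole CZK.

CZK 225,986

T = 2 years.
Route A — deposit DKK, sell forward: 3,400,000 × 1.111400 × 4.2932 = CZK 16,222,972.43.
Route B — convert at spot, deposit CZK: 3,400,000 × 4.3800 × 1.074200 = CZK 15,996,986.40.
The quoted forward overvalues DKK, so borrow CZK, buy DKK at spot, deposit the DKK at 5.57%, and sell the proceeds forward at 4.2932.
The gap between the two covered legs is CZK 225,986.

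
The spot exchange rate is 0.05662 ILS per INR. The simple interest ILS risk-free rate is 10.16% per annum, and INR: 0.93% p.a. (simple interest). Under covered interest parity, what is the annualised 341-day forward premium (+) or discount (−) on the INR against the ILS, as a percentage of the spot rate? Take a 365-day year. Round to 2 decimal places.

+9.15%

T = 341/365 years.
CIP forward (ILS per INR) = 0.05662 × 1.0949195/1.0086885 = 0.06146034.
(F − S)/S ÷ T = (0.06146034 − 0.05662)/0.05662/(341/365) = 0.091505 → 9.15%.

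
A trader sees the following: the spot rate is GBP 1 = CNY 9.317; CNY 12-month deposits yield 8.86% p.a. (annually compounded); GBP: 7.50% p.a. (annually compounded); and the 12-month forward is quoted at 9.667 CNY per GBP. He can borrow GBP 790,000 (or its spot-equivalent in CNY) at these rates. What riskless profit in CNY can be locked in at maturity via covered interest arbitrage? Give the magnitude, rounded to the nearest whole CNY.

T = 1 year.
Invest the GBP and cover forward: 790,000 × 1.075000 × 9.667 = CNY 8,209,699.75.
Convert at spot and invest in CNY: 790,000 × 9.317 × 1.088600 = CNY 8,012,564.10.
The quoted forward overvalues GBP, so borrow CNY, buy GBP at spot, deposit the GBP at 7.50%, and sell the proceeds forward at 9.667.
The gap between the two covered legs is CNY 197,136.

CNY 197,136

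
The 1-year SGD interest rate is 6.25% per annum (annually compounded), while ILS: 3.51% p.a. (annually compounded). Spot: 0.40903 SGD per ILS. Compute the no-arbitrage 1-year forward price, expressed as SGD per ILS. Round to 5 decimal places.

T = 1 year.
Growth of 1 SGD over T: (1 + 0.0625)^1 = 1.062500.
ILS accumulates by (1 + 0.0351)^1 = 1.035100.
CIP: F = S · (grow SGD)/(grow ILS) = 0.40903 × 1.062500/1.035100 = 0.4198574 SGD per ILS.

0.41986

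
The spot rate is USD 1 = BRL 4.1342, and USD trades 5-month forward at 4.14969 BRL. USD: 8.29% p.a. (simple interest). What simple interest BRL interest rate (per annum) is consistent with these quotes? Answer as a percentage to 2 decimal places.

T = 5/12 years.
By CIP, F/S equals the BRL-to-USD growth ratio: 4.14969/4.1342 = 1.0037468.
USD growth factor: 1 + 0.0829×5/12 = 1.0345417.
So the BRL growth factor = 1.0384179.
(1.0384179 − 1)/T = 0.092203, i.e. 9.22%.

9.22%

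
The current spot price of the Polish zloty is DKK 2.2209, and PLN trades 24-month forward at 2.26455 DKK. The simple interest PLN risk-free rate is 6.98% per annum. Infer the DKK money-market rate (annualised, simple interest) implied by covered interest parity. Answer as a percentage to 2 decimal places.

8.10%

T = 2 years.
By CIP, F/S equals the DKK-to-PLN growth ratio: 2.26455/2.2209 = 1.0196542.
PLN growth factor: 1 + 0.0698×2 = 1.139600.
Hence g_DKK = 1.1619979.
r = (1.1619979 − 1)/2 = 0.080999 → 8.10%.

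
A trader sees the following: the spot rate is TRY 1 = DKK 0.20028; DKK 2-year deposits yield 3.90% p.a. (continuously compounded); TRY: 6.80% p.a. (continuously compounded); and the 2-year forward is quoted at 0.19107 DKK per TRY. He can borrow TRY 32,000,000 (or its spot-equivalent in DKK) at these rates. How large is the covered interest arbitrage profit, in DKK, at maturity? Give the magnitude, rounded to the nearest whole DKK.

T = 2 years.
Keep in TRY, deliver into the forward: 32,000,000·1.145681894·0.19107 = DKK 7,004,974.06.
Swap to DKK now, deposit: 32,000,000·0.20028·1.081122659 = DKK 6,928,871.88.
The quoted forward overvalues TRY, so borrow DKK, buy TRY at spot, deposit the TRY at 6.80%, and sell the proceeds forward at 0.19107.
The gap between the two covered legs is DKK 76,102.

DKK 76,102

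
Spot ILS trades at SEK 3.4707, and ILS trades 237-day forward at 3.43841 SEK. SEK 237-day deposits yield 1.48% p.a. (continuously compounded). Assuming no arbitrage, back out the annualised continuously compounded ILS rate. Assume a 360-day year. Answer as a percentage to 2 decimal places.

2.90%

T = 237/360 years.
CIP gives F = S · g_SEK/g_ILS, so g_SEK/g_ILS = 3.43841/3.4707 = 0.9906964.
The SEK side grows by e^(0.0148×237/360) = 1.009791.
Hence g_ILS = 1.0192739.
r = ln(1.0192739)/(237/360) = 0.028998 → 2.90%.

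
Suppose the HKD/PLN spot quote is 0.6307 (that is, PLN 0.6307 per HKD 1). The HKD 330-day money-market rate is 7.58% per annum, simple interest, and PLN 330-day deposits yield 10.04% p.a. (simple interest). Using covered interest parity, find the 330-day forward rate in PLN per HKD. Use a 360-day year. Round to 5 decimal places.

0.64400

T = 330/360 years.
Growth of 1 PLN over T: 1 + 0.1004×330/360 = 1.0920333.
HKD accumulates by 1 + 0.0758×330/360 = 1.0694833.
So F = 0.6307 × 1.0920333 / 1.0694833 = 0.6439983 (PLN/HKD).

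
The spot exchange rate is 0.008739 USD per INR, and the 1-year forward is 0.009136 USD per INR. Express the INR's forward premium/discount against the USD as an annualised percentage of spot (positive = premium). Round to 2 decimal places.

T = 1 year.
INR trades forward at +4.54285% vs spot over the period.
×(1/T) gives 4.54% p.a.

+4.54%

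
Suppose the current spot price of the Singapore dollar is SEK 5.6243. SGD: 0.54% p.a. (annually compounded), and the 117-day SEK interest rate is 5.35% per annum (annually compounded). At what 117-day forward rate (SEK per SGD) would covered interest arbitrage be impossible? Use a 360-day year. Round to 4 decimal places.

T = 117/360 years.
SEK accumulates by (1 + 0.0535)^(117/360) = 1.0170826.
Growth of 1 SGD over T: (1 + 0.0054)^(117/360) = 1.0017518.
So F = 5.6243 × 1.0170826 / 1.0017518 = 5.710374 (SEK/SGD).

5.7104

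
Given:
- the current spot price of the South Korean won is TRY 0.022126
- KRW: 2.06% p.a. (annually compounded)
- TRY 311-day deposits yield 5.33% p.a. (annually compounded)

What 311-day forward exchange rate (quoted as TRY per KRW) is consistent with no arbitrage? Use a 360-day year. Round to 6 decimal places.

0.022737

T = 311/360 years.
TRY growth factor: (1 + 0.0533)^(311/360) = 1.0458815.
KRW accumulates by (1 + 0.0206)^(311/360) = 1.0177714.
CIP: F = S · (grow TRY)/(grow KRW) = 0.022126 × 1.0458815/1.0177714 = 0.02273710 TRY per KRW.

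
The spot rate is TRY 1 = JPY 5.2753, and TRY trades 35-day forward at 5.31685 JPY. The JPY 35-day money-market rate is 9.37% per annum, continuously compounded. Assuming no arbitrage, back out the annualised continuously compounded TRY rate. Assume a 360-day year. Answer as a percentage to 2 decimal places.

1.30%

T = 35/360 years.
By CIP, F/S equals the JPY-to-TRY growth ratio: 5.31685/5.2753 = 1.0078763.
The JPY side grows by e^(0.0937×35/360) = 1.0091513.
That pins the TRY growth at 1.001265.
Take logs: ln 1.001265 / (35/360) = 0.013003, so 1.30%.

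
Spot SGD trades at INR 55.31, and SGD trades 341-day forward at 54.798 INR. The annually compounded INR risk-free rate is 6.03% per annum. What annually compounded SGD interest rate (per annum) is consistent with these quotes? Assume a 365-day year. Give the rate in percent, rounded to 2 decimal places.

T = 341/365 years.
CIP gives F = S · g_INR/g_SGD, so g_INR/g_SGD = 54.798/55.31 = 0.9907431.
The INR side grows by (1 + 0.0603)^(341/365) = 1.0562257.
Hence g_SGD = 1.0660944.
r = 1.0660944^(365/341) − 1 = 0.070907 → 7.09%.

7.09%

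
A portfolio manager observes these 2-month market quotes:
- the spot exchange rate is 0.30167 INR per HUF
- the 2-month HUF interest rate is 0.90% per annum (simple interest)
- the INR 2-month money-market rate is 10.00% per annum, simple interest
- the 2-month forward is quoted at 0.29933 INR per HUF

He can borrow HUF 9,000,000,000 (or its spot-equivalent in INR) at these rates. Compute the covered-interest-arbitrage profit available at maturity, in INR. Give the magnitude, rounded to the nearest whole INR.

T = 2/12 years.
Keep in HUF, deliver into the forward: 9,000,000,000·1.001500·0.29933 = INR 2,698,010,955.00.
Swap to INR now, deposit: 9,000,000,000·0.30167·1.016666666667 = INR 2,760,280,500.00.
The quoted forward undervalues HUF, so borrow HUF, convert to INR at spot, deposit the INR at 10.00%, and buy HUF forward at 0.29933 to cover the loan.
Profit = 2,760,280,500.00 − 2,698,010,955.00 = INR 62,269,545.

INR 62,269,545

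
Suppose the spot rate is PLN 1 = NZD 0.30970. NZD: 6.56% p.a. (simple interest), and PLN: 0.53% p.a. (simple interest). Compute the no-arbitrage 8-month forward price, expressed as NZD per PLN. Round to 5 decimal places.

0.32211

T = 8/12 years.
Growth of 1 NZD over T: 1 + 0.0656×8/12 = 1.0437333.
PLN growth factor: 1 + 0.0053×8/12 = 1.0035333.
Forward (NZD per PLN) = 0.3097 × 1.0437333 / 1.0035333 = 0.3221061.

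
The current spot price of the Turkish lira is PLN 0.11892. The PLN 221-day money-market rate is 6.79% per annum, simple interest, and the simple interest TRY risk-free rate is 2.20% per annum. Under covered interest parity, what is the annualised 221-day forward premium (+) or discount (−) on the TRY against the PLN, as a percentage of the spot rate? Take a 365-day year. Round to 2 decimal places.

T = 221/365 years.
No-arbitrage forward: 0.11892 × 1.0411121 / 1.0133205 = 0.12218153 PLN/TRY.
(F − S)/S ÷ T = (0.12218153 − 0.11892)/0.11892/(221/365) = 0.045297 → 4.53%.

+4.53%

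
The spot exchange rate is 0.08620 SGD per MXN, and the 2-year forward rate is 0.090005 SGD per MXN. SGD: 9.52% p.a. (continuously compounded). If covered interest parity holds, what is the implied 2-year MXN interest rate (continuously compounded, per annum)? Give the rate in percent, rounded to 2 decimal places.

7.36%

T = 2 years.
F/S = 0.090005/0.0862 = 1.0441415 = (growth of SGD) / (growth of MXN).
The SGD side grows by e^(0.0952×2) = 1.2097334.
So the MXN growth factor = 1.1585914.
r = ln(1.1585914)/2 = 0.073602 → 7.36%.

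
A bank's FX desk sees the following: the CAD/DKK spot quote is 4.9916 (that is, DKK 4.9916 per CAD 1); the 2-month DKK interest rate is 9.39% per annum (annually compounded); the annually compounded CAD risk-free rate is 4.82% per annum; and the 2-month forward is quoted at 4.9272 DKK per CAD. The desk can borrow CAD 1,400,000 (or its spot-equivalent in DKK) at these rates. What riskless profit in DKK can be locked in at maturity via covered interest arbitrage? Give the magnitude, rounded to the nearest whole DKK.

DKK 141,144

T = 2/12 years.
Keep in CAD, deliver into the forward: 1,400,000·1.007876593·4.9272 = DKK 6,952,413.37.
Swap to DKK now, deposit: 1,400,000·4.9916·1.015070649 = DKK 7,093,557.31.
The quoted forward undervalues CAD, so borrow CAD, convert to DKK at spot, deposit the DKK at 9.39%, and buy CAD forward at 4.9272 to cover the loan.
The gap between the two covered legs is DKK 141,144.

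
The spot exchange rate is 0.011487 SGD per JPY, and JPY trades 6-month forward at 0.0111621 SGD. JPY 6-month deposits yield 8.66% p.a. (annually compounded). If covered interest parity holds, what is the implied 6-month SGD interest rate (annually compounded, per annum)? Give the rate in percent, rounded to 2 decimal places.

T = 6/12 years.
By CIP, F/S equals the SGD-to-JPY growth ratio: 0.0111621/0.011487 = 0.9717159.
The JPY side grows by (1 + 0.0866)^(6/12) = 1.0424011.
That pins the SGD growth at 1.0129177.
Annualise: 1.0129177^(12/6) − 1 = 0.026002 = 2.60%.

2.60%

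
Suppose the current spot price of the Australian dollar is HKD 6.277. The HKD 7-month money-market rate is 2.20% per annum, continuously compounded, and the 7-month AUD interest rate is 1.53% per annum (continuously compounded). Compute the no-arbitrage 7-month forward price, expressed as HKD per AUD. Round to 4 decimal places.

6.3016

T = 7/12 years.
HKD growth factor: e^(0.0220×7/12) = 1.012916.
AUD growth factor: e^(0.0153×7/12) = 1.0089649.
CIP: F = S · (grow HKD)/(grow AUD) = 6.277 × 1.012916/1.0089649 = 6.301581 HKD per AUD.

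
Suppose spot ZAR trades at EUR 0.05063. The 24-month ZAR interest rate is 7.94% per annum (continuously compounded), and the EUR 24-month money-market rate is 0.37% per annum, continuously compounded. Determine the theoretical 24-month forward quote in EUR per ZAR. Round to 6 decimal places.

0.043517

T = 2 years.
Growth of 1 EUR over T: e^(0.0037×2) = 1.0074274.
ZAR growth factor: e^(0.0794×2) = 1.1721035.
Forward (EUR per ZAR) = 0.05063 × 1.0074274 / 1.1721035 = 0.04351668.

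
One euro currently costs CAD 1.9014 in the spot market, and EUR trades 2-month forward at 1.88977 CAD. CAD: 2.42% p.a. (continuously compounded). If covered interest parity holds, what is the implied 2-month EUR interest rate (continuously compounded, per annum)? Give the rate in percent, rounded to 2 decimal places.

6.10%

T = 2/12 years.
F/S = 1.88977/1.9014 = 0.9938835 = (growth of CAD) / (growth of EUR).
The CAD side grows by e^(0.0242×2/12) = 1.0040415.
So the EUR growth factor = 1.0102205.
r = ln(1.0102205)/(2/12) = 0.061012 → 6.10%.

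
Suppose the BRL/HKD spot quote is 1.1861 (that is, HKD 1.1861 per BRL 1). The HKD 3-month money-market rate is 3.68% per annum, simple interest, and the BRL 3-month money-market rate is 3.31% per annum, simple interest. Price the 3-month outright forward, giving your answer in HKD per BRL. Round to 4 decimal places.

1.1872

T = 3/12 years.
HKD accumulates by 1 + 0.0368×3/12 = 1.009200.
Growth of 1 BRL over T: 1 + 0.0331×3/12 = 1.008275.
CIP: F = S · (grow HKD)/(grow BRL) = 1.1861 × 1.009200/1.008275 = 1.187188 HKD per BRL.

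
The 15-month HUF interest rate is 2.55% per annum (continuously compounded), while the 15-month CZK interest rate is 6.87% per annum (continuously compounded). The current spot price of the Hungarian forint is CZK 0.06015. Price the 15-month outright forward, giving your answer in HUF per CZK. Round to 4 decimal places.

15.7512

T = 15/12 years.
CZK accumulates by e^(0.0687×15/12) = 1.08967011.
Growth of 1 HUF over T: e^(0.0255×15/12) = 1.03238845.
CIP: F = S · (grow CZK)/(grow HUF) = 0.06015 × 1.08967011/1.03238845 = 0.063487399 CZK per HUF.
Invert for HUF per CZK: 1 / 0.063487399 = 15.7512.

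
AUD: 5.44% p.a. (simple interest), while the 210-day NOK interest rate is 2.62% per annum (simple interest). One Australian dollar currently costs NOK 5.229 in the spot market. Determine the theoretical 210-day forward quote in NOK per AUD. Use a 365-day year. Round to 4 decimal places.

T = 210/365 years.
NOK growth factor: 1 + 0.0262×210/365 = 1.015074.
Growth of 1 AUD over T: 1 + 0.0544×210/365 = 1.0312986.
So F = 5.229 × 1.015074 / 1.0312986 = 5.146736 (NOK/AUD).

5.1467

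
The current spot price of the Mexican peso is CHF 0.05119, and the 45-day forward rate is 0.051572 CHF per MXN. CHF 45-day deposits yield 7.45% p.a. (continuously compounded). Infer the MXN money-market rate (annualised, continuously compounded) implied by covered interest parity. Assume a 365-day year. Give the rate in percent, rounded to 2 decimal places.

1.42%

T = 45/365 years.
By CIP, F/S equals the CHF-to-MXN growth ratio: 0.051572/0.05119 = 1.0074624.
CHF growth factor: e^(0.0745×45/365) = 1.0092272.
That pins the MXN growth at 1.0017517.
r = ln(1.0017517)/(45/365) = 0.014196 → 1.42%.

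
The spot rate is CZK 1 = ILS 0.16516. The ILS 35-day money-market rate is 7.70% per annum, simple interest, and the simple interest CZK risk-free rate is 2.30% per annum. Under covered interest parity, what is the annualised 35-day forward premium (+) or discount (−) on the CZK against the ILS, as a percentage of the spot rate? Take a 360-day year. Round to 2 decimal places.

+5.39%

T = 35/360 years.
No-arbitrage forward: 0.16516 × 1.0074861 / 1.0022361 = 0.16602516 ILS/CZK.
Annualised premium = (F − S)/S × (1/T) = (0.16602516 − 0.16516)/0.16516 ÷ (35/360) = 5.39%.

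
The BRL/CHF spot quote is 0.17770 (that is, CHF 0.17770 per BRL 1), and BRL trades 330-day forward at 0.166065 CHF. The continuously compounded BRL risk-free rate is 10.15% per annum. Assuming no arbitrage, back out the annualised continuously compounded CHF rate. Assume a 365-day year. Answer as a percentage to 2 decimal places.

T = 330/365 years.
CIP gives F = S · g_CHF/g_BRL, so g_CHF/g_BRL = 0.166065/0.1777 = 0.9345245.
The BRL side grows by e^(0.1015×330/365) = 1.0961095.
So the CHF growth factor = 1.0243412.
Take logs: ln 1.0243412 / (330/365) = 0.026600, so 2.66%.

2.66%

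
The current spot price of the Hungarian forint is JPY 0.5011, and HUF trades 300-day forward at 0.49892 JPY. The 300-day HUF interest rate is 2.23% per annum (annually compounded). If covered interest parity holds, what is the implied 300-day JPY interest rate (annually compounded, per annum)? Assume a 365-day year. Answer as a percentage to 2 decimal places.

1.69%

T = 300/365 years.
F/S = 0.49892/0.5011 = 0.9956496 = (growth of JPY) / (growth of HUF).
The HUF side grows by (1 + 0.0223)^(300/365) = 1.0182927.
That pins the JPY growth at 1.0138627.
Annualise: 1.0138627^(365/300) − 1 = 0.016892 = 1.69%.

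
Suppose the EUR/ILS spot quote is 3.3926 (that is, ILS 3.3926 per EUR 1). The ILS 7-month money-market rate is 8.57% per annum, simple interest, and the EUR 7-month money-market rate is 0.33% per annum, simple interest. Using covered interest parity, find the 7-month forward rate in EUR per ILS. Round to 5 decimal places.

T = 7/12 years.
Growth of 1 ILS over T: 1 + 0.0857×7/12 = 1.0499917.
EUR accumulates by 1 + 0.0033×7/12 = 1.001925.
CIP: F = S · (grow ILS)/(grow EUR) = 3.3926 × 1.0499917/1.001925 = 3.555358 ILS per EUR.
Invert for EUR per ILS: 1 / 3.555358 = 0.28127.

0.28127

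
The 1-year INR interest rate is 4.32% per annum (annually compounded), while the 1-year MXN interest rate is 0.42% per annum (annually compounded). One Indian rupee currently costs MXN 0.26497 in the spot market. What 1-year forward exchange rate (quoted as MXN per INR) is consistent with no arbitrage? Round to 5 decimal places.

T = 1 year.
Growth of 1 MXN over T: (1 + 0.0042)^1 = 1.004200.
INR growth factor: (1 + 0.0432)^1 = 1.043200.
Forward (MXN per INR) = 0.26497 × 1.004200 / 1.043200 = 0.2550641.

0.25506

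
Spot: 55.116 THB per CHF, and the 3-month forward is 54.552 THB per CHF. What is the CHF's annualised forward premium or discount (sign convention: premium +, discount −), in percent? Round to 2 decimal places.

-4.09%

T = 3/12 years.
Period premium: (54.552 − 55.116)/55.116 = -0.0102330.
Per annum: -0.0102330 / (3/12) = -0.040932 = -4.09%.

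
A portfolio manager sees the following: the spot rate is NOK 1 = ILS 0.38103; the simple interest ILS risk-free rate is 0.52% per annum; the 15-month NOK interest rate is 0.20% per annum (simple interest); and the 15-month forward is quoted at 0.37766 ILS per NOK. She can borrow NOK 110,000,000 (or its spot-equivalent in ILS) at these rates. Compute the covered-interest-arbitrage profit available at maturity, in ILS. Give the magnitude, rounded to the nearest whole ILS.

T = 15/12 years.
Invest the NOK and cover forward: 110,000,000 × 1.002500 × 0.37766 = ILS 41,646,456.50.
Convert at spot and invest in ILS: 110,000,000 × 0.38103 × 1.006500 = ILS 42,185,736.45.
The quoted forward undervalues NOK, so borrow NOK, convert to ILS at spot, deposit the ILS at 0.52%, and buy NOK forward at 0.37766 to cover the loan.
Arbitrage profit = |41,646,456.50 − 42,185,736.45| = ILS 539,280.

ILS 539,280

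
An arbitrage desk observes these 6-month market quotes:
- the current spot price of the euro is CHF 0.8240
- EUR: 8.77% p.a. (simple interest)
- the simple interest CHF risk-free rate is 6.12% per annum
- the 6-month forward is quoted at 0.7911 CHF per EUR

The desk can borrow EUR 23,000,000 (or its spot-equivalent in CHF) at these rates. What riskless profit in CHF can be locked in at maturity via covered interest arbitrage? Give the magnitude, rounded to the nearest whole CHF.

T = 6/12 years.
Route A — deposit EUR, sell forward: 23,000,000 × 1.043850 × 0.7911 = CHF 18,993,163.91.
Route B — convert at spot, deposit CHF: 23,000,000 × 0.8240 × 1.030600 = CHF 19,531,931.20.
The quoted forward undervalues EUR, so borrow EUR, convert to CHF at spot, deposit the CHF at 6.12%, and buy EUR forward at 0.7911 to cover the loan.
Profit = 19,531,931.20 − 18,993,163.91 = CHF 538,767.

CHF 538,767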